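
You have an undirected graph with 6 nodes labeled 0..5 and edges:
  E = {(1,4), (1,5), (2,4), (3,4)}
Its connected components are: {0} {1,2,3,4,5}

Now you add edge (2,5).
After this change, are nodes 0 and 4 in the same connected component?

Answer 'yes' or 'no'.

Initial components: {0} {1,2,3,4,5}
Adding edge (2,5): both already in same component {1,2,3,4,5}. No change.
New components: {0} {1,2,3,4,5}
Are 0 and 4 in the same component? no

Answer: no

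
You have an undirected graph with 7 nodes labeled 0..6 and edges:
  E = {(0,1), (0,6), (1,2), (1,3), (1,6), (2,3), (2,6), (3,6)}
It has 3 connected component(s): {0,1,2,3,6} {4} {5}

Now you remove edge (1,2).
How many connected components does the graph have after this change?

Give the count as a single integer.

Answer: 3

Derivation:
Initial component count: 3
Remove (1,2): not a bridge. Count unchanged: 3.
  After removal, components: {0,1,2,3,6} {4} {5}
New component count: 3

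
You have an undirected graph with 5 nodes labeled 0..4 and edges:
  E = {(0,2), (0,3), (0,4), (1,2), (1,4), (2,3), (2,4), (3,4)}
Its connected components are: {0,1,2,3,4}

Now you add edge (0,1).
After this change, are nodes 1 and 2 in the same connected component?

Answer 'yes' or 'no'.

Initial components: {0,1,2,3,4}
Adding edge (0,1): both already in same component {0,1,2,3,4}. No change.
New components: {0,1,2,3,4}
Are 1 and 2 in the same component? yes

Answer: yes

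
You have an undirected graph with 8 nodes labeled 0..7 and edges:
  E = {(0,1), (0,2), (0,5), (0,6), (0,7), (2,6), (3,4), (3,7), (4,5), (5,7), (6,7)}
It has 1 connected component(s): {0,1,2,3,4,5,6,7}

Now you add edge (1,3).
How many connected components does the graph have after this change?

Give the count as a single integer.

Answer: 1

Derivation:
Initial component count: 1
Add (1,3): endpoints already in same component. Count unchanged: 1.
New component count: 1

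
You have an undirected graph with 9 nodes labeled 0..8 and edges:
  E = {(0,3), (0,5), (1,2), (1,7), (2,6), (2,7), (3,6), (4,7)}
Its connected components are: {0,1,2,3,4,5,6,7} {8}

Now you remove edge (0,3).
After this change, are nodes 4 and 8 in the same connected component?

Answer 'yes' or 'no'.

Answer: no

Derivation:
Initial components: {0,1,2,3,4,5,6,7} {8}
Removing edge (0,3): it was a bridge — component count 2 -> 3.
New components: {0,5} {1,2,3,4,6,7} {8}
Are 4 and 8 in the same component? no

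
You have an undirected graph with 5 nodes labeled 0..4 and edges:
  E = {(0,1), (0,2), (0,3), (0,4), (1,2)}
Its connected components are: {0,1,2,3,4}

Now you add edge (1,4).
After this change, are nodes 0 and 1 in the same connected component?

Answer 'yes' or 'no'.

Answer: yes

Derivation:
Initial components: {0,1,2,3,4}
Adding edge (1,4): both already in same component {0,1,2,3,4}. No change.
New components: {0,1,2,3,4}
Are 0 and 1 in the same component? yes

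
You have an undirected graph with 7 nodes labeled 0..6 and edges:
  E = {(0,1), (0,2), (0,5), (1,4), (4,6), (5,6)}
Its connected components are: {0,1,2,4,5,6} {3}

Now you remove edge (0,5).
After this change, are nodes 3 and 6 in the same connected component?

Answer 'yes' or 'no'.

Initial components: {0,1,2,4,5,6} {3}
Removing edge (0,5): not a bridge — component count unchanged at 2.
New components: {0,1,2,4,5,6} {3}
Are 3 and 6 in the same component? no

Answer: no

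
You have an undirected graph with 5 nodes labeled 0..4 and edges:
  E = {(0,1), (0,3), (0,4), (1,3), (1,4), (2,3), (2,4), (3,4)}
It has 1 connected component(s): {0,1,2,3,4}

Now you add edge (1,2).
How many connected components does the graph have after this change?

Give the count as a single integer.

Initial component count: 1
Add (1,2): endpoints already in same component. Count unchanged: 1.
New component count: 1

Answer: 1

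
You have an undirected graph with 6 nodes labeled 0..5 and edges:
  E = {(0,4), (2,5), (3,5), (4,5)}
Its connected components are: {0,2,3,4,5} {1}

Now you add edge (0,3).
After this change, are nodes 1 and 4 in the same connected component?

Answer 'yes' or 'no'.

Answer: no

Derivation:
Initial components: {0,2,3,4,5} {1}
Adding edge (0,3): both already in same component {0,2,3,4,5}. No change.
New components: {0,2,3,4,5} {1}
Are 1 and 4 in the same component? no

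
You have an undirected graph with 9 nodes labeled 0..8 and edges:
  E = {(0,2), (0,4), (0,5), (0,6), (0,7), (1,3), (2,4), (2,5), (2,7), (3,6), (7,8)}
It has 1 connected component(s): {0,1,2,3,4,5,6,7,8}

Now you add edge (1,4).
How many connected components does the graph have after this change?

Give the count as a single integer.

Answer: 1

Derivation:
Initial component count: 1
Add (1,4): endpoints already in same component. Count unchanged: 1.
New component count: 1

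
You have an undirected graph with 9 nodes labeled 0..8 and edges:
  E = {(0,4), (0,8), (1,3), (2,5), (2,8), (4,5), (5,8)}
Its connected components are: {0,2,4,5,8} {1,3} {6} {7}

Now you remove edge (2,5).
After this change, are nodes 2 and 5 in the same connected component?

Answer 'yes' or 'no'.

Initial components: {0,2,4,5,8} {1,3} {6} {7}
Removing edge (2,5): not a bridge — component count unchanged at 4.
New components: {0,2,4,5,8} {1,3} {6} {7}
Are 2 and 5 in the same component? yes

Answer: yes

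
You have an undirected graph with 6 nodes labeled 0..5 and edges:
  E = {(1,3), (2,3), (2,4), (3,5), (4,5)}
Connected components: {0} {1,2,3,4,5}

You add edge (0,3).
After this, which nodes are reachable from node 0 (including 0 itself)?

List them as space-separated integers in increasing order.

Answer: 0 1 2 3 4 5

Derivation:
Before: nodes reachable from 0: {0}
Adding (0,3): merges 0's component with another. Reachability grows.
After: nodes reachable from 0: {0,1,2,3,4,5}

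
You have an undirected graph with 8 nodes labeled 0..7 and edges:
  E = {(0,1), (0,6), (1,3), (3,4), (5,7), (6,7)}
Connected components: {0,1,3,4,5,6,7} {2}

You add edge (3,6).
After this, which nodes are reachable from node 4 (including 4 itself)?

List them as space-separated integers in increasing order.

Answer: 0 1 3 4 5 6 7

Derivation:
Before: nodes reachable from 4: {0,1,3,4,5,6,7}
Adding (3,6): both endpoints already in same component. Reachability from 4 unchanged.
After: nodes reachable from 4: {0,1,3,4,5,6,7}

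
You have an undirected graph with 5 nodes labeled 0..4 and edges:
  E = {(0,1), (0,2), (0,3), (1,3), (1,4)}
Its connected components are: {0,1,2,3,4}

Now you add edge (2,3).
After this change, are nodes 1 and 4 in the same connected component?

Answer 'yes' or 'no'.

Answer: yes

Derivation:
Initial components: {0,1,2,3,4}
Adding edge (2,3): both already in same component {0,1,2,3,4}. No change.
New components: {0,1,2,3,4}
Are 1 and 4 in the same component? yes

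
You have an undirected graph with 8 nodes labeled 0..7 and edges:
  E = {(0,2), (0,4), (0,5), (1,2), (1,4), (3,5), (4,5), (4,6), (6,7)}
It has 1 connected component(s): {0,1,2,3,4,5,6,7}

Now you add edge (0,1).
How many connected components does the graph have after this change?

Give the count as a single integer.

Initial component count: 1
Add (0,1): endpoints already in same component. Count unchanged: 1.
New component count: 1

Answer: 1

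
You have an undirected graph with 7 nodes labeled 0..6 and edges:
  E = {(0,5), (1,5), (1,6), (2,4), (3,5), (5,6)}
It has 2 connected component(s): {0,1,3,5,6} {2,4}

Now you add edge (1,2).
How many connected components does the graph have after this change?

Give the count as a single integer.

Answer: 1

Derivation:
Initial component count: 2
Add (1,2): merges two components. Count decreases: 2 -> 1.
New component count: 1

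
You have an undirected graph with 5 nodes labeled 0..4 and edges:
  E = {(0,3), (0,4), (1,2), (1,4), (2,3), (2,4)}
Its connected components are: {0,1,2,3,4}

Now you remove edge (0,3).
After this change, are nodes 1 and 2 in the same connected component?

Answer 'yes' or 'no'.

Answer: yes

Derivation:
Initial components: {0,1,2,3,4}
Removing edge (0,3): not a bridge — component count unchanged at 1.
New components: {0,1,2,3,4}
Are 1 and 2 in the same component? yes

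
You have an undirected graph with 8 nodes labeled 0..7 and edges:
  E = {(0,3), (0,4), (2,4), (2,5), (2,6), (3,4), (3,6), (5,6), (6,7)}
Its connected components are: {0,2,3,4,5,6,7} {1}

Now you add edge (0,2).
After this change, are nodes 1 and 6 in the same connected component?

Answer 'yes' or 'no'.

Answer: no

Derivation:
Initial components: {0,2,3,4,5,6,7} {1}
Adding edge (0,2): both already in same component {0,2,3,4,5,6,7}. No change.
New components: {0,2,3,4,5,6,7} {1}
Are 1 and 6 in the same component? no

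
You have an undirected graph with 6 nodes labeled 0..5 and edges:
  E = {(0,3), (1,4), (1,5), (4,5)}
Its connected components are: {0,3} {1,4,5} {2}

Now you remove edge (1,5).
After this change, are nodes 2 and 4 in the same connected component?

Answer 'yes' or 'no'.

Answer: no

Derivation:
Initial components: {0,3} {1,4,5} {2}
Removing edge (1,5): not a bridge — component count unchanged at 3.
New components: {0,3} {1,4,5} {2}
Are 2 and 4 in the same component? no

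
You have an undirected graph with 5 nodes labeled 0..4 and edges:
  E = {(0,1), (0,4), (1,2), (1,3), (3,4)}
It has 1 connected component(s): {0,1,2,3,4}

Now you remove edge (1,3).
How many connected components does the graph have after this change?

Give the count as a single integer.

Answer: 1

Derivation:
Initial component count: 1
Remove (1,3): not a bridge. Count unchanged: 1.
  After removal, components: {0,1,2,3,4}
New component count: 1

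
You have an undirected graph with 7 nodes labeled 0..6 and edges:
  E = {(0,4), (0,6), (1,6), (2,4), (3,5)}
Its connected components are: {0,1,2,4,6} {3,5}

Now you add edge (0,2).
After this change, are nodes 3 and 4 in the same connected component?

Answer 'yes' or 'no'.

Initial components: {0,1,2,4,6} {3,5}
Adding edge (0,2): both already in same component {0,1,2,4,6}. No change.
New components: {0,1,2,4,6} {3,5}
Are 3 and 4 in the same component? no

Answer: no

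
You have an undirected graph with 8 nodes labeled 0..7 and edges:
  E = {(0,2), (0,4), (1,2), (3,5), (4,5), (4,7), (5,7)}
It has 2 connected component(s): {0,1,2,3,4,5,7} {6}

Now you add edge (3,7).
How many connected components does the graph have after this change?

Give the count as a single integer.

Initial component count: 2
Add (3,7): endpoints already in same component. Count unchanged: 2.
New component count: 2

Answer: 2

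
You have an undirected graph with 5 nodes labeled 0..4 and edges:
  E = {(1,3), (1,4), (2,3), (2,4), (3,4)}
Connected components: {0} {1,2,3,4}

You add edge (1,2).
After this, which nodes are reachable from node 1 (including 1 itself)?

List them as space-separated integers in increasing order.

Before: nodes reachable from 1: {1,2,3,4}
Adding (1,2): both endpoints already in same component. Reachability from 1 unchanged.
After: nodes reachable from 1: {1,2,3,4}

Answer: 1 2 3 4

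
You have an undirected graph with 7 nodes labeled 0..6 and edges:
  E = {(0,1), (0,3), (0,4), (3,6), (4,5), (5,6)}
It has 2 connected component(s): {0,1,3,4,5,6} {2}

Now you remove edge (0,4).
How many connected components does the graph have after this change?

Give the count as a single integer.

Answer: 2

Derivation:
Initial component count: 2
Remove (0,4): not a bridge. Count unchanged: 2.
  After removal, components: {0,1,3,4,5,6} {2}
New component count: 2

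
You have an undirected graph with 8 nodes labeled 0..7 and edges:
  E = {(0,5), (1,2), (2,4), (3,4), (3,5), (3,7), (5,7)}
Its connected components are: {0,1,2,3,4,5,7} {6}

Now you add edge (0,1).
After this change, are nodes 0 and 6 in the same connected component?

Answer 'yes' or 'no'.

Answer: no

Derivation:
Initial components: {0,1,2,3,4,5,7} {6}
Adding edge (0,1): both already in same component {0,1,2,3,4,5,7}. No change.
New components: {0,1,2,3,4,5,7} {6}
Are 0 and 6 in the same component? no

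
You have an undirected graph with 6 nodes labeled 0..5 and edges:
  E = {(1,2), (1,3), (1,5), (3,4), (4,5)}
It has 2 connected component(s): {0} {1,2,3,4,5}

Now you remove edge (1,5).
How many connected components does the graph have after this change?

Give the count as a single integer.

Initial component count: 2
Remove (1,5): not a bridge. Count unchanged: 2.
  After removal, components: {0} {1,2,3,4,5}
New component count: 2

Answer: 2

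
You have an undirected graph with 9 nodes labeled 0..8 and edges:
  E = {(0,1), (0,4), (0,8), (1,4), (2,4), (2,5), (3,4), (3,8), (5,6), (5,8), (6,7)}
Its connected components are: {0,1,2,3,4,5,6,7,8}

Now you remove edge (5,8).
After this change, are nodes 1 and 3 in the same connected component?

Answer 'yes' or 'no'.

Answer: yes

Derivation:
Initial components: {0,1,2,3,4,5,6,7,8}
Removing edge (5,8): not a bridge — component count unchanged at 1.
New components: {0,1,2,3,4,5,6,7,8}
Are 1 and 3 in the same component? yes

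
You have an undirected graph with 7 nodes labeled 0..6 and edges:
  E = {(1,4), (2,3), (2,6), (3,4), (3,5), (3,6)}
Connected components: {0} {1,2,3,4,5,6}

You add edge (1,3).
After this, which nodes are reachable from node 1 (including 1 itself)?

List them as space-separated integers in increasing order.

Answer: 1 2 3 4 5 6

Derivation:
Before: nodes reachable from 1: {1,2,3,4,5,6}
Adding (1,3): both endpoints already in same component. Reachability from 1 unchanged.
After: nodes reachable from 1: {1,2,3,4,5,6}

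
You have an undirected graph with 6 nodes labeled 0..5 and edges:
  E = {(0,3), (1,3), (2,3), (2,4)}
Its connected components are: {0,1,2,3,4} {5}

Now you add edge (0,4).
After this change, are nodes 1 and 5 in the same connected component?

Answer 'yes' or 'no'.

Answer: no

Derivation:
Initial components: {0,1,2,3,4} {5}
Adding edge (0,4): both already in same component {0,1,2,3,4}. No change.
New components: {0,1,2,3,4} {5}
Are 1 and 5 in the same component? no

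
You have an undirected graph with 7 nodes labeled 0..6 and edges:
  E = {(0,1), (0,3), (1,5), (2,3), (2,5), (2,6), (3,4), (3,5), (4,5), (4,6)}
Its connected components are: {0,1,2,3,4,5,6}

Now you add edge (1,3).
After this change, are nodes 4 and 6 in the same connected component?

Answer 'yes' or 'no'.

Initial components: {0,1,2,3,4,5,6}
Adding edge (1,3): both already in same component {0,1,2,3,4,5,6}. No change.
New components: {0,1,2,3,4,5,6}
Are 4 and 6 in the same component? yes

Answer: yes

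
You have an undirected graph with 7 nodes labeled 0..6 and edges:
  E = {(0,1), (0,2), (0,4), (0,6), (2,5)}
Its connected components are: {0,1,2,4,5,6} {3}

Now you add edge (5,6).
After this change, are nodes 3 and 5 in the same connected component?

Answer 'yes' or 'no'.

Initial components: {0,1,2,4,5,6} {3}
Adding edge (5,6): both already in same component {0,1,2,4,5,6}. No change.
New components: {0,1,2,4,5,6} {3}
Are 3 and 5 in the same component? no

Answer: no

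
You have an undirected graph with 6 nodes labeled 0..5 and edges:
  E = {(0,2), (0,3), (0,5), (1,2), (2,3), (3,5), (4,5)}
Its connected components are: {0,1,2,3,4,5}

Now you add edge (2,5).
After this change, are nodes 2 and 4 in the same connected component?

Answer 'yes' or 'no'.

Initial components: {0,1,2,3,4,5}
Adding edge (2,5): both already in same component {0,1,2,3,4,5}. No change.
New components: {0,1,2,3,4,5}
Are 2 and 4 in the same component? yes

Answer: yes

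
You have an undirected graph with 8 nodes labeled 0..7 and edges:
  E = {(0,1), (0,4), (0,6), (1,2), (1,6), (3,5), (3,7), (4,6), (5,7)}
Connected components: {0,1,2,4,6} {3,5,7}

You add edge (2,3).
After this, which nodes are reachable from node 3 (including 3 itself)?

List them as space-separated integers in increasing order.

Answer: 0 1 2 3 4 5 6 7

Derivation:
Before: nodes reachable from 3: {3,5,7}
Adding (2,3): merges 3's component with another. Reachability grows.
After: nodes reachable from 3: {0,1,2,3,4,5,6,7}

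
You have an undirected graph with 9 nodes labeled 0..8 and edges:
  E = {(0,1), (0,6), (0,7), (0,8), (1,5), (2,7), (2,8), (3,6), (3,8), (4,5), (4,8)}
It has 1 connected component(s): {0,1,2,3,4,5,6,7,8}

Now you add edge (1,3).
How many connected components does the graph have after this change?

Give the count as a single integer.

Initial component count: 1
Add (1,3): endpoints already in same component. Count unchanged: 1.
New component count: 1

Answer: 1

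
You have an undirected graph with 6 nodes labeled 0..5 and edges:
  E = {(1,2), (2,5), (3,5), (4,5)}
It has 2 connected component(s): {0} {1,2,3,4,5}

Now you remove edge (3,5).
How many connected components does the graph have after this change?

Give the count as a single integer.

Answer: 3

Derivation:
Initial component count: 2
Remove (3,5): it was a bridge. Count increases: 2 -> 3.
  After removal, components: {0} {1,2,4,5} {3}
New component count: 3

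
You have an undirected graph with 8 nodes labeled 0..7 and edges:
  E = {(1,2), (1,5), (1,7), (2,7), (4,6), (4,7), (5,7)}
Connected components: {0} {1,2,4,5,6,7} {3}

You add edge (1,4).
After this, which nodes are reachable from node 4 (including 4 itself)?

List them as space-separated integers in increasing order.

Answer: 1 2 4 5 6 7

Derivation:
Before: nodes reachable from 4: {1,2,4,5,6,7}
Adding (1,4): both endpoints already in same component. Reachability from 4 unchanged.
After: nodes reachable from 4: {1,2,4,5,6,7}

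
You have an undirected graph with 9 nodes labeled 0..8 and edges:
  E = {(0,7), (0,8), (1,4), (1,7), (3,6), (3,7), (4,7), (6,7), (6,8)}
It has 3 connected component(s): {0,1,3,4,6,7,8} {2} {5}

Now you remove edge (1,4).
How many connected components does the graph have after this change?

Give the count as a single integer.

Answer: 3

Derivation:
Initial component count: 3
Remove (1,4): not a bridge. Count unchanged: 3.
  After removal, components: {0,1,3,4,6,7,8} {2} {5}
New component count: 3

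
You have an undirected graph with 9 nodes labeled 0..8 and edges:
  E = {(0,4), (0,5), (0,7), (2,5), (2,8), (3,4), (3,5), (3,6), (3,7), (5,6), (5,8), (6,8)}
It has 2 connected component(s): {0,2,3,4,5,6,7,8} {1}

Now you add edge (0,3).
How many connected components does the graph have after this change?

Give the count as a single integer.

Answer: 2

Derivation:
Initial component count: 2
Add (0,3): endpoints already in same component. Count unchanged: 2.
New component count: 2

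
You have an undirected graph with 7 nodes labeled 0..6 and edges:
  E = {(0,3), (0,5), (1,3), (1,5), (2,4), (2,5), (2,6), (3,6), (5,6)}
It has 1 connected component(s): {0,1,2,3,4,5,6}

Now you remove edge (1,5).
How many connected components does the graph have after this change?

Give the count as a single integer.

Initial component count: 1
Remove (1,5): not a bridge. Count unchanged: 1.
  After removal, components: {0,1,2,3,4,5,6}
New component count: 1

Answer: 1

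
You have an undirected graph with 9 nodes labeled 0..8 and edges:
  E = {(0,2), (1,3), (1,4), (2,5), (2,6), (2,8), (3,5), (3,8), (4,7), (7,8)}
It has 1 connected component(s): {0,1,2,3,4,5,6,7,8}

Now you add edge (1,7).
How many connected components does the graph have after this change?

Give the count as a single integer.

Initial component count: 1
Add (1,7): endpoints already in same component. Count unchanged: 1.
New component count: 1

Answer: 1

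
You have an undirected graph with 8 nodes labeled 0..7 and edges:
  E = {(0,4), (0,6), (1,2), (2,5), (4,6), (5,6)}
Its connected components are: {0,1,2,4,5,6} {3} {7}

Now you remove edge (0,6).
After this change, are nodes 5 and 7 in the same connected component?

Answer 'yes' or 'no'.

Answer: no

Derivation:
Initial components: {0,1,2,4,5,6} {3} {7}
Removing edge (0,6): not a bridge — component count unchanged at 3.
New components: {0,1,2,4,5,6} {3} {7}
Are 5 and 7 in the same component? no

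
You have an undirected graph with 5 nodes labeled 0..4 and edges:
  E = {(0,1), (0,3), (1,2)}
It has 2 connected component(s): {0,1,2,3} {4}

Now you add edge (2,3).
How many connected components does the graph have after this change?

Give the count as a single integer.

Answer: 2

Derivation:
Initial component count: 2
Add (2,3): endpoints already in same component. Count unchanged: 2.
New component count: 2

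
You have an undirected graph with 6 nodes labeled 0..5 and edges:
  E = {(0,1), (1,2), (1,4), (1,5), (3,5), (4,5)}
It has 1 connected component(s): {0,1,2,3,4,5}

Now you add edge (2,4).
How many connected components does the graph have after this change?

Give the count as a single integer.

Answer: 1

Derivation:
Initial component count: 1
Add (2,4): endpoints already in same component. Count unchanged: 1.
New component count: 1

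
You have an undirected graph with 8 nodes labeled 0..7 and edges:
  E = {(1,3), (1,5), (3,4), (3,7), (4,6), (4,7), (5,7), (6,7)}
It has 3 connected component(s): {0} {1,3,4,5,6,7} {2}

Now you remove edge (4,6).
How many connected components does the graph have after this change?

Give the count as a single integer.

Answer: 3

Derivation:
Initial component count: 3
Remove (4,6): not a bridge. Count unchanged: 3.
  After removal, components: {0} {1,3,4,5,6,7} {2}
New component count: 3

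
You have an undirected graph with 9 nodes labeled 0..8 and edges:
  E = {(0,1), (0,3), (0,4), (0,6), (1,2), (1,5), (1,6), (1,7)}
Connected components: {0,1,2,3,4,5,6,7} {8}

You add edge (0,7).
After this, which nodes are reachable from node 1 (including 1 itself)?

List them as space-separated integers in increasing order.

Answer: 0 1 2 3 4 5 6 7

Derivation:
Before: nodes reachable from 1: {0,1,2,3,4,5,6,7}
Adding (0,7): both endpoints already in same component. Reachability from 1 unchanged.
After: nodes reachable from 1: {0,1,2,3,4,5,6,7}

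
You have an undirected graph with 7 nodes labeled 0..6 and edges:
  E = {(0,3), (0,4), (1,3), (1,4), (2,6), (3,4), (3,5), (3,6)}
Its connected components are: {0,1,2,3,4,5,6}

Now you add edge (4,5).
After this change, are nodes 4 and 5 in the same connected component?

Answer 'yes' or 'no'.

Answer: yes

Derivation:
Initial components: {0,1,2,3,4,5,6}
Adding edge (4,5): both already in same component {0,1,2,3,4,5,6}. No change.
New components: {0,1,2,3,4,5,6}
Are 4 and 5 in the same component? yes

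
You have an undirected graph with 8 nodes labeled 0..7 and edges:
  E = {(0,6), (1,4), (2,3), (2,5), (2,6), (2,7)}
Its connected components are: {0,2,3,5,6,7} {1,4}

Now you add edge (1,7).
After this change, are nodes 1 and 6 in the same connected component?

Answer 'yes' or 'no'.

Initial components: {0,2,3,5,6,7} {1,4}
Adding edge (1,7): merges {1,4} and {0,2,3,5,6,7}.
New components: {0,1,2,3,4,5,6,7}
Are 1 and 6 in the same component? yes

Answer: yes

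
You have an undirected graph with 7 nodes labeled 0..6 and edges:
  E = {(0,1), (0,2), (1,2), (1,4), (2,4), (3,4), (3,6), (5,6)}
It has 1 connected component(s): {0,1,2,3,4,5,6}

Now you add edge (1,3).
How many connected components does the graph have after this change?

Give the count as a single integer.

Initial component count: 1
Add (1,3): endpoints already in same component. Count unchanged: 1.
New component count: 1

Answer: 1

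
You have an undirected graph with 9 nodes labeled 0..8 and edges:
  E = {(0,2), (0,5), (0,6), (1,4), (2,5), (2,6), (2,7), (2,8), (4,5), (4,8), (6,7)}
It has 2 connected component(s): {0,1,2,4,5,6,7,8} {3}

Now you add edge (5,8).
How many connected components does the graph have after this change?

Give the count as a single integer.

Initial component count: 2
Add (5,8): endpoints already in same component. Count unchanged: 2.
New component count: 2

Answer: 2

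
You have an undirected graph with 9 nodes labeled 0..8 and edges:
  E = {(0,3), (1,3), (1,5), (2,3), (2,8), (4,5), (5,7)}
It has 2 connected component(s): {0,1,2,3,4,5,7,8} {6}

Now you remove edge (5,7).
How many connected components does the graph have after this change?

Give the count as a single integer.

Answer: 3

Derivation:
Initial component count: 2
Remove (5,7): it was a bridge. Count increases: 2 -> 3.
  After removal, components: {0,1,2,3,4,5,8} {6} {7}
New component count: 3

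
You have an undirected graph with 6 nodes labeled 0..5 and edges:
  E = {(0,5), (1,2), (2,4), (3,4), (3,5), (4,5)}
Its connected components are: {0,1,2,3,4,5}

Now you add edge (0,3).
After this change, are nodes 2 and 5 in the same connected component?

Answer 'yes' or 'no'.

Answer: yes

Derivation:
Initial components: {0,1,2,3,4,5}
Adding edge (0,3): both already in same component {0,1,2,3,4,5}. No change.
New components: {0,1,2,3,4,5}
Are 2 and 5 in the same component? yes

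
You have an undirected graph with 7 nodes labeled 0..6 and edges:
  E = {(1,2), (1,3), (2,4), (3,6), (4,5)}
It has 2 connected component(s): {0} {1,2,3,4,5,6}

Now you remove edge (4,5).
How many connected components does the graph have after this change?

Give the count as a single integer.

Initial component count: 2
Remove (4,5): it was a bridge. Count increases: 2 -> 3.
  After removal, components: {0} {1,2,3,4,6} {5}
New component count: 3

Answer: 3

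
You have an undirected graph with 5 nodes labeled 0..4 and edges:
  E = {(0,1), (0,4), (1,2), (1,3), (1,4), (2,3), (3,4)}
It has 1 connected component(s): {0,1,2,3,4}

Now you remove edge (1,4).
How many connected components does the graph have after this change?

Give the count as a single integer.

Answer: 1

Derivation:
Initial component count: 1
Remove (1,4): not a bridge. Count unchanged: 1.
  After removal, components: {0,1,2,3,4}
New component count: 1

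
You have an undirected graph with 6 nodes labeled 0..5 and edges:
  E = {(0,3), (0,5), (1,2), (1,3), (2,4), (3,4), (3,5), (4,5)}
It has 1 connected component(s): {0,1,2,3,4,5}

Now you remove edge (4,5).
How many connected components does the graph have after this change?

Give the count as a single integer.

Answer: 1

Derivation:
Initial component count: 1
Remove (4,5): not a bridge. Count unchanged: 1.
  After removal, components: {0,1,2,3,4,5}
New component count: 1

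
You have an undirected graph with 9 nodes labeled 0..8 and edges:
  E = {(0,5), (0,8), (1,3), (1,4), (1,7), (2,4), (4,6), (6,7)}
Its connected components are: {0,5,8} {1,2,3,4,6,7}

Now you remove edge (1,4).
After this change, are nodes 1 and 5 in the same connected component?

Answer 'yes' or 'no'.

Answer: no

Derivation:
Initial components: {0,5,8} {1,2,3,4,6,7}
Removing edge (1,4): not a bridge — component count unchanged at 2.
New components: {0,5,8} {1,2,3,4,6,7}
Are 1 and 5 in the same component? no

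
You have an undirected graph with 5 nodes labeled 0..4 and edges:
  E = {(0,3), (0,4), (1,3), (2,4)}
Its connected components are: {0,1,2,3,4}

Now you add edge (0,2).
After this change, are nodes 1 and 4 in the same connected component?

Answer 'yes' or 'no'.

Answer: yes

Derivation:
Initial components: {0,1,2,3,4}
Adding edge (0,2): both already in same component {0,1,2,3,4}. No change.
New components: {0,1,2,3,4}
Are 1 and 4 in the same component? yes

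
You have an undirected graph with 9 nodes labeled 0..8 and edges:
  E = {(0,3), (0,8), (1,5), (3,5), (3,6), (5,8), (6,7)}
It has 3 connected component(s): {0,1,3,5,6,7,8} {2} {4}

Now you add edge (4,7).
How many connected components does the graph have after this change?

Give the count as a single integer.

Answer: 2

Derivation:
Initial component count: 3
Add (4,7): merges two components. Count decreases: 3 -> 2.
New component count: 2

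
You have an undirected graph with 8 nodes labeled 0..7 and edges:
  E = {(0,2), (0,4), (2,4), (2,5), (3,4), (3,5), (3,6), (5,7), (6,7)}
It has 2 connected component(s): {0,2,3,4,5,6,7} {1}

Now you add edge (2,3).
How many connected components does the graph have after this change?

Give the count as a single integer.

Answer: 2

Derivation:
Initial component count: 2
Add (2,3): endpoints already in same component. Count unchanged: 2.
New component count: 2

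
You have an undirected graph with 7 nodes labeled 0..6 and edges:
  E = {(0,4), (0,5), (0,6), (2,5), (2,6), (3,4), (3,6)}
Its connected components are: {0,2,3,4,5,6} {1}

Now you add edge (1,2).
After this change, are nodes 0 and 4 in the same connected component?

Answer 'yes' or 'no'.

Initial components: {0,2,3,4,5,6} {1}
Adding edge (1,2): merges {1} and {0,2,3,4,5,6}.
New components: {0,1,2,3,4,5,6}
Are 0 and 4 in the same component? yes

Answer: yes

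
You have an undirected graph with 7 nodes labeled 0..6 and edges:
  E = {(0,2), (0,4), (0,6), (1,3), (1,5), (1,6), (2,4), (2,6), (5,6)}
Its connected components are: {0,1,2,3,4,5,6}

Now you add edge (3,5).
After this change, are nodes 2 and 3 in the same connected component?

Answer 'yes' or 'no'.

Initial components: {0,1,2,3,4,5,6}
Adding edge (3,5): both already in same component {0,1,2,3,4,5,6}. No change.
New components: {0,1,2,3,4,5,6}
Are 2 and 3 in the same component? yes

Answer: yes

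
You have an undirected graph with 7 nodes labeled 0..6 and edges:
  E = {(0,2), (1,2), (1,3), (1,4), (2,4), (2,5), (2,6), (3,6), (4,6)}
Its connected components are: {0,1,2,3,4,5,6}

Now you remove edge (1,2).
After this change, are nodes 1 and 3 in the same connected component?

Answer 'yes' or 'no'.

Answer: yes

Derivation:
Initial components: {0,1,2,3,4,5,6}
Removing edge (1,2): not a bridge — component count unchanged at 1.
New components: {0,1,2,3,4,5,6}
Are 1 and 3 in the same component? yes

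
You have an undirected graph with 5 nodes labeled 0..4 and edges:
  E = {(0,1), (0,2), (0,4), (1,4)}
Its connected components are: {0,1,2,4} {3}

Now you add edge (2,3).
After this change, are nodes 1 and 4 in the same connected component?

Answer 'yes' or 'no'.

Answer: yes

Derivation:
Initial components: {0,1,2,4} {3}
Adding edge (2,3): merges {0,1,2,4} and {3}.
New components: {0,1,2,3,4}
Are 1 and 4 in the same component? yes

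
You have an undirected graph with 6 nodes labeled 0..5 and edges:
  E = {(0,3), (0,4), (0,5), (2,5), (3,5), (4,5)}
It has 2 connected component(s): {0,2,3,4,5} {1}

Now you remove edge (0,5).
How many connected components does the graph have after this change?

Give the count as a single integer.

Initial component count: 2
Remove (0,5): not a bridge. Count unchanged: 2.
  After removal, components: {0,2,3,4,5} {1}
New component count: 2

Answer: 2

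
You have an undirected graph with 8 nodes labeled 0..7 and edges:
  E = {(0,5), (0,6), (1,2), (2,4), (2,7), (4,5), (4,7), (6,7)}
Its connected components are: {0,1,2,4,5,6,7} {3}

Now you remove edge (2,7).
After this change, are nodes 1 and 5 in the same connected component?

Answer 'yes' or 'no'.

Answer: yes

Derivation:
Initial components: {0,1,2,4,5,6,7} {3}
Removing edge (2,7): not a bridge — component count unchanged at 2.
New components: {0,1,2,4,5,6,7} {3}
Are 1 and 5 in the same component? yes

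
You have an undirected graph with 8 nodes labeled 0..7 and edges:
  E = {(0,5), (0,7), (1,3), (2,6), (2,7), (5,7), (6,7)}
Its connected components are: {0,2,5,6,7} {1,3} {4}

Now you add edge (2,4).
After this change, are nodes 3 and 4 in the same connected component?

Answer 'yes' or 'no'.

Answer: no

Derivation:
Initial components: {0,2,5,6,7} {1,3} {4}
Adding edge (2,4): merges {0,2,5,6,7} and {4}.
New components: {0,2,4,5,6,7} {1,3}
Are 3 and 4 in the same component? no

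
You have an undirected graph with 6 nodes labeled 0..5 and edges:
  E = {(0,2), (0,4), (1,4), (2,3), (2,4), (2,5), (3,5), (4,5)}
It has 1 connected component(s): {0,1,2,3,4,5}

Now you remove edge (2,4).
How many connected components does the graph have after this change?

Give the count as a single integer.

Answer: 1

Derivation:
Initial component count: 1
Remove (2,4): not a bridge. Count unchanged: 1.
  After removal, components: {0,1,2,3,4,5}
New component count: 1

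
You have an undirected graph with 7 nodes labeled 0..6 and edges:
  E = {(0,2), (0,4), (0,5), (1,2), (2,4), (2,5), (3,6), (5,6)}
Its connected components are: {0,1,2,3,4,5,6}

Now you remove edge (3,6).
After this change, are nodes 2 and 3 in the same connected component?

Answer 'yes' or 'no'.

Answer: no

Derivation:
Initial components: {0,1,2,3,4,5,6}
Removing edge (3,6): it was a bridge — component count 1 -> 2.
New components: {0,1,2,4,5,6} {3}
Are 2 and 3 in the same component? no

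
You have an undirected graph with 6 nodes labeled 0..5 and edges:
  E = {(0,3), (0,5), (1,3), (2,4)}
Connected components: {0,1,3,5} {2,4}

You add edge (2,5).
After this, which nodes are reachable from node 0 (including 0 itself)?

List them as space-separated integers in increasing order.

Before: nodes reachable from 0: {0,1,3,5}
Adding (2,5): merges 0's component with another. Reachability grows.
After: nodes reachable from 0: {0,1,2,3,4,5}

Answer: 0 1 2 3 4 5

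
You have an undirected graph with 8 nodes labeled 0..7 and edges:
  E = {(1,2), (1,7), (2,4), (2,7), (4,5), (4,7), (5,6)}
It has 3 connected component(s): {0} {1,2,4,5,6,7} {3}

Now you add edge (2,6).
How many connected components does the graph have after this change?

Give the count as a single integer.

Initial component count: 3
Add (2,6): endpoints already in same component. Count unchanged: 3.
New component count: 3

Answer: 3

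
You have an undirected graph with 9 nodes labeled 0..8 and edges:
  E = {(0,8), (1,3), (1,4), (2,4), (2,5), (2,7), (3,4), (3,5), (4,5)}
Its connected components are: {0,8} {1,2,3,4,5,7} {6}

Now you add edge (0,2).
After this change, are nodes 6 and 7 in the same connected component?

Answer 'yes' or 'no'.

Answer: no

Derivation:
Initial components: {0,8} {1,2,3,4,5,7} {6}
Adding edge (0,2): merges {0,8} and {1,2,3,4,5,7}.
New components: {0,1,2,3,4,5,7,8} {6}
Are 6 and 7 in the same component? no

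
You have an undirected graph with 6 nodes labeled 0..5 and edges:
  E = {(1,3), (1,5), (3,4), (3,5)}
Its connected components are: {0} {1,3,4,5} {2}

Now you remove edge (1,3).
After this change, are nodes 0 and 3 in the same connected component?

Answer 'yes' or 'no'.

Answer: no

Derivation:
Initial components: {0} {1,3,4,5} {2}
Removing edge (1,3): not a bridge — component count unchanged at 3.
New components: {0} {1,3,4,5} {2}
Are 0 and 3 in the same component? no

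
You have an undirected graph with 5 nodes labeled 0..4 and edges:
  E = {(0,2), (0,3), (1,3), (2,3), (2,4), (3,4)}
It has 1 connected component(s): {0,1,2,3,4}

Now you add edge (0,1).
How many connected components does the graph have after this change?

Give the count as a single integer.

Initial component count: 1
Add (0,1): endpoints already in same component. Count unchanged: 1.
New component count: 1

Answer: 1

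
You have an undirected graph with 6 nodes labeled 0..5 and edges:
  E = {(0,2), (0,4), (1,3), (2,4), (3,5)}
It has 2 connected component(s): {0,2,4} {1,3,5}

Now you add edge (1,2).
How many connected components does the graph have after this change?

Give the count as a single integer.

Answer: 1

Derivation:
Initial component count: 2
Add (1,2): merges two components. Count decreases: 2 -> 1.
New component count: 1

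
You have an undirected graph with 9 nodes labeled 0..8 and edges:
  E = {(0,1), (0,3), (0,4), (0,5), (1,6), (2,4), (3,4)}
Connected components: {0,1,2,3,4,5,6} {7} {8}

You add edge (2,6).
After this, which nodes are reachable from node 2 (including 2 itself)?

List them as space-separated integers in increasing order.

Before: nodes reachable from 2: {0,1,2,3,4,5,6}
Adding (2,6): both endpoints already in same component. Reachability from 2 unchanged.
After: nodes reachable from 2: {0,1,2,3,4,5,6}

Answer: 0 1 2 3 4 5 6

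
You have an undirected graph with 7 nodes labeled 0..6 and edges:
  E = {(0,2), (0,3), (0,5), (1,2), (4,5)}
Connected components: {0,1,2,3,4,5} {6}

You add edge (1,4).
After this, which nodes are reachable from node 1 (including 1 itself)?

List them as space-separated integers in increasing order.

Before: nodes reachable from 1: {0,1,2,3,4,5}
Adding (1,4): both endpoints already in same component. Reachability from 1 unchanged.
After: nodes reachable from 1: {0,1,2,3,4,5}

Answer: 0 1 2 3 4 5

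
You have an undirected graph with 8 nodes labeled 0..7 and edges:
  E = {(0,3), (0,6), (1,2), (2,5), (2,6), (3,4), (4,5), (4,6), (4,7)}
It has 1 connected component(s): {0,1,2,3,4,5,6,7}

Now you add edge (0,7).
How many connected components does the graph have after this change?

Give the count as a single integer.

Answer: 1

Derivation:
Initial component count: 1
Add (0,7): endpoints already in same component. Count unchanged: 1.
New component count: 1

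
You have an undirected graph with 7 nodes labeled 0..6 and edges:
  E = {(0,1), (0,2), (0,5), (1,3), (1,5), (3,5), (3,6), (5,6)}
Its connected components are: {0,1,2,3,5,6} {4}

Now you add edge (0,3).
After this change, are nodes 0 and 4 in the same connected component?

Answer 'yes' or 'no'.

Answer: no

Derivation:
Initial components: {0,1,2,3,5,6} {4}
Adding edge (0,3): both already in same component {0,1,2,3,5,6}. No change.
New components: {0,1,2,3,5,6} {4}
Are 0 and 4 in the same component? no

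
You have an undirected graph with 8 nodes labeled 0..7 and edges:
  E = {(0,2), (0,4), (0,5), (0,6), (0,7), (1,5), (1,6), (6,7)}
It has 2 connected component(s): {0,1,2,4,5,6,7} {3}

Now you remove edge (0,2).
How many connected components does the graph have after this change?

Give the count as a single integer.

Answer: 3

Derivation:
Initial component count: 2
Remove (0,2): it was a bridge. Count increases: 2 -> 3.
  After removal, components: {0,1,4,5,6,7} {2} {3}
New component count: 3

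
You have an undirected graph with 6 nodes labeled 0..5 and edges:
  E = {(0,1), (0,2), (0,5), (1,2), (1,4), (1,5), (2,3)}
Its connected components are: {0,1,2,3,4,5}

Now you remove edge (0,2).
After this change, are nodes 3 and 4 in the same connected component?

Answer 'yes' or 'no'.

Initial components: {0,1,2,3,4,5}
Removing edge (0,2): not a bridge — component count unchanged at 1.
New components: {0,1,2,3,4,5}
Are 3 and 4 in the same component? yes

Answer: yes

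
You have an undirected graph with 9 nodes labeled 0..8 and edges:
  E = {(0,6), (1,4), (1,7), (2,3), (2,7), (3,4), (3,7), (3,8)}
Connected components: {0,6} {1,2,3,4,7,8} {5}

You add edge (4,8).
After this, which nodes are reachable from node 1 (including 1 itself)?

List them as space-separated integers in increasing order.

Answer: 1 2 3 4 7 8

Derivation:
Before: nodes reachable from 1: {1,2,3,4,7,8}
Adding (4,8): both endpoints already in same component. Reachability from 1 unchanged.
After: nodes reachable from 1: {1,2,3,4,7,8}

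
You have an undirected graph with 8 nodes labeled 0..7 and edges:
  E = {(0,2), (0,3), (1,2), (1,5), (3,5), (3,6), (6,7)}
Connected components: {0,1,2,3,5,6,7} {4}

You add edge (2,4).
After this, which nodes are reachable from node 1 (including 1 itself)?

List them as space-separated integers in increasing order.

Answer: 0 1 2 3 4 5 6 7

Derivation:
Before: nodes reachable from 1: {0,1,2,3,5,6,7}
Adding (2,4): merges 1's component with another. Reachability grows.
After: nodes reachable from 1: {0,1,2,3,4,5,6,7}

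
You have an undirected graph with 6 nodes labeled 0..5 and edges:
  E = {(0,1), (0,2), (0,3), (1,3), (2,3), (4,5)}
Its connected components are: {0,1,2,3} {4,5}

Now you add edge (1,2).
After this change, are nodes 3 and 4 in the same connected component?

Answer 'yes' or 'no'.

Initial components: {0,1,2,3} {4,5}
Adding edge (1,2): both already in same component {0,1,2,3}. No change.
New components: {0,1,2,3} {4,5}
Are 3 and 4 in the same component? no

Answer: no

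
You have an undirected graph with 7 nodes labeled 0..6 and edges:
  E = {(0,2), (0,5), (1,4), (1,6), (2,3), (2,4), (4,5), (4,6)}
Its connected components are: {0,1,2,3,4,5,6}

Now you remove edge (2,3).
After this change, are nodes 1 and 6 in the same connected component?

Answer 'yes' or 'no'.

Initial components: {0,1,2,3,4,5,6}
Removing edge (2,3): it was a bridge — component count 1 -> 2.
New components: {0,1,2,4,5,6} {3}
Are 1 and 6 in the same component? yes

Answer: yes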